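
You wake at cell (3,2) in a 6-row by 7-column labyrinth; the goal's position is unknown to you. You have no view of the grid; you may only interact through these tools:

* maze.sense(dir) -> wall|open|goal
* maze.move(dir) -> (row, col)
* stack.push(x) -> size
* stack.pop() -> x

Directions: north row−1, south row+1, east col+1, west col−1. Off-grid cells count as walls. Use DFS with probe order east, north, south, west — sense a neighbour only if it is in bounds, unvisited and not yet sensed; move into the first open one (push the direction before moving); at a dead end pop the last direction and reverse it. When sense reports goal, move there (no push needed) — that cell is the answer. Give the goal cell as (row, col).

Then maze.sense using dir→east, and observe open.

Calling stack.push using x→east, → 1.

I call maze.move using dir→east, yielding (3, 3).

I run maze.sense using dir→east, yielding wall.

Next I call maze.sense using dir→north, and observe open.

Calling stack.push using x→north, and observe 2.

Calling maze.move using dir→north, → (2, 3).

Then maze.sense using dir→east, → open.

I try stack.push using x→east, and observe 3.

I use maze.move using dir→east, which returns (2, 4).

I invoke maze.sense using dir→east, : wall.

Now I run maze.sense using dir→north, — result: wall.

Then stack.pop, → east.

Calling maze.move using dir→west, and see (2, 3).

Calling maze.sense using dir→north, → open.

Using stack.push using x→north, which returns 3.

Next I call maze.move using dir→north, giving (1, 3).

I call maze.sense using dir→north, : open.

Using stack.push using x→north, — result: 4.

Invoking maze.move using dir→north, and get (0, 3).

I try maze.sense using dir→east, : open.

I call stack.push using x→east, and get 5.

Using maze.move using dir→east, — result: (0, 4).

I try maze.sense using dir→east, and get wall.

Calling stack.pop(), → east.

Calling maze.move using dir→west, and see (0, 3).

I run maze.sense using dir→west, giving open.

I run stack.push using x→west, and get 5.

I run maze.move using dir→west, — result: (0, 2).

Calling maze.sense using dir→south, → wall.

Using maze.sense using dir→west, → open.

Invoking stack.push using x→west, which returns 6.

I try maze.move using dir→west, and see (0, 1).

Invoking maze.sense using dir→south, giving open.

I call stack.push using x→south, → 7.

Now I run maze.move using dir→south, — result: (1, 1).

Next I call maze.sense using dir→south, and get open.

I invoke stack.push using x→south, which returns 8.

Then maze.move using dir→south, → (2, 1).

Invoking maze.sense using dir→east, and get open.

Now I run stack.push using x→east, and get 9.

I invoke maze.move using dir→east, giving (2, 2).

Using stack.pop, : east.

Then maze.move using dir→west, and observe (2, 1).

Then maze.sense using dir→south, and see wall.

Now I run maze.sense using dir→west, — result: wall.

I run stack.pop(), → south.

Using maze.move using dir→north, which returns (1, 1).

Then maze.sense using dir→west, yielding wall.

I invoke stack.pop(), giving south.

Next I call maze.move using dir→north, which returns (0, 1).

Now I run maze.sense using dir→west, and get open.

I use stack.push using x→west, giving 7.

I use maze.move using dir→west, and see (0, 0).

I run stack.pop, — result: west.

Calling maze.move using dir→east, : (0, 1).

Using stack.pop(), : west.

I use maze.move using dir→east, and observe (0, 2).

I invoke stack.pop(), and get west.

I invoke maze.move using dir→east, → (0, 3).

I try stack.pop, giving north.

Calling maze.move using dir→south, — result: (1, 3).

Now I run stack.pop(), — result: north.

Now I run maze.move using dir→south, giving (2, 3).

I use stack.pop, : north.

I use maze.move using dir→south, giving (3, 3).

Now I run maze.sense using dir→south, : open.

I run stack.push using x→south, : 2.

I use maze.move using dir→south, : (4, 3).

I invoke maze.sense using dir→east, and observe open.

I call stack.push using x→east, → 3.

I run maze.move using dir→east, : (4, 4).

I try maze.sense using dir→east, which returns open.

Calling stack.push using x→east, and get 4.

I call maze.move using dir→east, yielding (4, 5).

Invoking maze.sense using dir→east, — result: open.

I invoke stack.push using x→east, and get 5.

Now I run maze.move using dir→east, and get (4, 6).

Next I call maze.sense using dir→north, yielding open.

I invoke stack.push using x→north, which returns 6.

Next I call maze.move using dir→north, which returns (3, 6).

Using maze.sense using dir→north, and get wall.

I invoke maze.sense using dir→west, — result: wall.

I use stack.pop(), which returns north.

Now I run maze.move using dir→south, → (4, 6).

I try maze.sense using dir→south, which returns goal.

I use maze.move using dir→south, giving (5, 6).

Answer: (5, 6)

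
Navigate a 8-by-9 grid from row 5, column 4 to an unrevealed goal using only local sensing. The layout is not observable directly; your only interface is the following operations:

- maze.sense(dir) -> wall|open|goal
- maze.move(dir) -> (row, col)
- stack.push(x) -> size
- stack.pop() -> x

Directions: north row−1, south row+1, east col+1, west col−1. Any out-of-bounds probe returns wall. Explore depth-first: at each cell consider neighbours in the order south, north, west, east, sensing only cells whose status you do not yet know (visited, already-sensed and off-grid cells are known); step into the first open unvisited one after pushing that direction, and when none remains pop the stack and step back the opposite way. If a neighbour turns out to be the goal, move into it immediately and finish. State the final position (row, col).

I use sense on dir: south, and get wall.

I invoke sense on dir: north, which returns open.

Invoking push on x: north, → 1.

Calling move on dir: north, : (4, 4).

Calling sense on dir: north, → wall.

I call sense on dir: west, and get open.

I try push on x: west, and get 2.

Then move on dir: west, yielding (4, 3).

I call sense on dir: south, and get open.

I run push on x: south, yielding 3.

I use move on dir: south, giving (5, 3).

I run sense on dir: south, giving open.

Next I call push on x: south, : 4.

Now I run move on dir: south, : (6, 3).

I run sense on dir: south, giving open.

Calling push on x: south, : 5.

Calling move on dir: south, giving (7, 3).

Then sense on dir: west, giving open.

Calling push on x: west, giving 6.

Calling move on dir: west, : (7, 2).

I try sense on dir: north, and observe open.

I invoke push on x: north, → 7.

I try move on dir: north, and see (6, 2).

Then sense on dir: north, giving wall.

I run sense on dir: west, → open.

I call push on x: west, : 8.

Now I run move on dir: west, : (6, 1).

I run sense on dir: south, and get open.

Invoking push on x: south, and see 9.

Next I call move on dir: south, — result: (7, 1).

I invoke sense on dir: west, and see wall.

Now I run pop(), : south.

Invoking move on dir: north, giving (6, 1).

Next I call sense on dir: north, which returns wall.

Using sense on dir: west, and observe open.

I invoke push on x: west, and see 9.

Invoking move on dir: west, : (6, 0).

Now I run sense on dir: north, which returns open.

Then push on x: north, and see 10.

Using move on dir: north, giving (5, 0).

Now I run sense on dir: north, yielding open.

Calling push on x: north, giving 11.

I use move on dir: north, and see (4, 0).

I call sense on dir: north, and see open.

Using push on x: north, — result: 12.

Calling move on dir: north, — result: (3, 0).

I call sense on dir: north, and see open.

Invoking push on x: north, which returns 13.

I invoke move on dir: north, → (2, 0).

Now I run sense on dir: north, : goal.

Then move on dir: north, yielding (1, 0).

Answer: (1, 0)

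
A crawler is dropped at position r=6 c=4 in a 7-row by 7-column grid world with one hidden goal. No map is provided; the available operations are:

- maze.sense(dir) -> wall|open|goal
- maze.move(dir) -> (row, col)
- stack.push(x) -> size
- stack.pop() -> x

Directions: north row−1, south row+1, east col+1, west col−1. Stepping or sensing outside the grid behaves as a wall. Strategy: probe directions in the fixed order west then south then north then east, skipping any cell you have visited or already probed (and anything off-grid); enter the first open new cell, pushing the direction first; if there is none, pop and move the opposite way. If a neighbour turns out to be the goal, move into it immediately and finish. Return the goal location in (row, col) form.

# maze.sense(dir=west) : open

# stack.push(x=west) : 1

# maze.move(dir=west) : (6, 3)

# maze.sense(dir=west) : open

# stack.push(x=west) : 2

# maze.move(dir=west) : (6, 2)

# maze.sense(dir=west) : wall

# maze.sense(dir=north) : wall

# stack.pop() : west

# maze.move(dir=east) : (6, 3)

# maze.sense(dir=north) : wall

# stack.pop() : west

# maze.move(dir=east) : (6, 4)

# maze.sense(dir=north) : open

# stack.push(x=north) : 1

# maze.move(dir=north) : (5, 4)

# maze.sense(dir=north) : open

# stack.push(x=north) : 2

# maze.move(dir=north) : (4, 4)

# maze.sense(dir=west) : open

# stack.push(x=west) : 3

# maze.move(dir=west) : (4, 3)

# maze.sense(dir=west) : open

# stack.push(x=west) : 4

# maze.move(dir=west) : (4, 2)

# maze.sense(dir=west) : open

# stack.push(x=west) : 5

# maze.move(dir=west) : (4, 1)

# maze.sense(dir=west) : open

# stack.push(x=west) : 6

# maze.move(dir=west) : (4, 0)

# maze.sense(dir=south) : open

# stack.push(x=south) : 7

# maze.move(dir=south) : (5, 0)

# maze.sense(dir=south) : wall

# maze.sense(dir=east) : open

# stack.push(x=east) : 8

# maze.move(dir=east) : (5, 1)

# stack.pop() : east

# maze.move(dir=west) : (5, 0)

# stack.pop() : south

# maze.move(dir=north) : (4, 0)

# maze.sense(dir=north) : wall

# stack.pop() : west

# maze.move(dir=east) : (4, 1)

# maze.sense(dir=north) : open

# stack.push(x=north) : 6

# maze.move(dir=north) : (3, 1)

# maze.sense(dir=north) : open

# stack.push(x=north) : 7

# maze.move(dir=north) : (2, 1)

# maze.sense(dir=west) : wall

# maze.sense(dir=north) : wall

# maze.sense(dir=east) : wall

# stack.pop() : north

# maze.move(dir=south) : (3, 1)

# maze.sense(dir=east) : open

# stack.push(x=east) : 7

# maze.move(dir=east) : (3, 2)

# maze.sense(dir=east) : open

# stack.push(x=east) : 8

# maze.move(dir=east) : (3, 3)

# maze.sense(dir=north) : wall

# maze.sense(dir=east) : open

# stack.push(x=east) : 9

# maze.move(dir=east) : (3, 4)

# maze.sense(dir=north) : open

# stack.push(x=north) : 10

# maze.move(dir=north) : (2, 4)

# maze.sense(dir=north) : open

# stack.push(x=north) : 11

# maze.move(dir=north) : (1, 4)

# maze.sense(dir=west) : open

# stack.push(x=west) : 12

# maze.move(dir=west) : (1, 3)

# maze.sense(dir=west) : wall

# maze.sense(dir=north) : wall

# stack.pop() : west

# maze.move(dir=east) : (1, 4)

# maze.sense(dir=north) : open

# stack.push(x=north) : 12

# maze.move(dir=north) : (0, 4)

# maze.sense(dir=east) : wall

# stack.pop() : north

# maze.move(dir=south) : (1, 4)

# maze.sense(dir=east) : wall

# stack.pop() : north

# maze.move(dir=south) : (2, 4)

# maze.sense(dir=east) : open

# stack.push(x=east) : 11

# maze.move(dir=east) : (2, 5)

# maze.sense(dir=south) : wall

# maze.sense(dir=east) : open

# stack.push(x=east) : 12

# maze.move(dir=east) : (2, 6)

# maze.sense(dir=south) : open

# stack.push(x=south) : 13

# maze.move(dir=south) : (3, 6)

# maze.sense(dir=south) : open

# stack.push(x=south) : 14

# maze.move(dir=south) : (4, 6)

# maze.sense(dir=west) : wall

# maze.sense(dir=south) : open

# stack.push(x=south) : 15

# maze.move(dir=south) : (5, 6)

# maze.sense(dir=west) : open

# stack.push(x=west) : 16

# maze.move(dir=west) : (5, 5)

# maze.sense(dir=south) : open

# stack.push(x=south) : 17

# maze.move(dir=south) : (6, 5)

# maze.sense(dir=east) : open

# stack.push(x=east) : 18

# maze.move(dir=east) : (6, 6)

# stack.pop() : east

# maze.move(dir=west) : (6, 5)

# stack.pop() : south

# maze.move(dir=north) : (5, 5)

# stack.pop() : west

# maze.move(dir=east) : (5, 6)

# stack.pop() : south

# maze.move(dir=north) : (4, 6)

# stack.pop() : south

# maze.move(dir=north) : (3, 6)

# stack.pop() : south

# maze.move(dir=north) : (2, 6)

# maze.sense(dir=north) : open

# stack.push(x=north) : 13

# maze.move(dir=north) : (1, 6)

# maze.sense(dir=north) : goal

# maze.move(dir=north) : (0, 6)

Answer: (0, 6)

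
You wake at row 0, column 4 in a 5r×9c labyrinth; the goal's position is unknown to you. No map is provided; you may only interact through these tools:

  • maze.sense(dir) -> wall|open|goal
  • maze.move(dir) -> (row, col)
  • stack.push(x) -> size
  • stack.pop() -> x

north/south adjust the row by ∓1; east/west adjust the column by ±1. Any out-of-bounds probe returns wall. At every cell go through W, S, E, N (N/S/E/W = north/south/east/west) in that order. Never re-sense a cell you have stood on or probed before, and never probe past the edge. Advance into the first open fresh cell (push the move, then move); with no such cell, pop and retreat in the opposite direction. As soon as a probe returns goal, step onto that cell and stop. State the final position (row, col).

Act: maze.sense[west]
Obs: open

Act: stack.push[west]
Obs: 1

Act: maze.move[west]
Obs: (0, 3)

Act: maze.sense[west]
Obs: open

Act: stack.push[west]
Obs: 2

Act: maze.move[west]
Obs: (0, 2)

Act: maze.sense[west]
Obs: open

Act: stack.push[west]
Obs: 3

Act: maze.move[west]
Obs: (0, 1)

Act: maze.sense[west]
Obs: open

Act: stack.push[west]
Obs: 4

Act: maze.move[west]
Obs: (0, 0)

Act: maze.sense[south]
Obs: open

Act: stack.push[south]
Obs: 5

Act: maze.move[south]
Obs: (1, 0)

Act: maze.sense[south]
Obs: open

Act: stack.push[south]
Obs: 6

Act: maze.move[south]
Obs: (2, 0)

Act: maze.sense[south]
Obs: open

Act: stack.push[south]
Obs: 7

Act: maze.move[south]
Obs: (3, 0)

Act: maze.sense[south]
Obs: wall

Act: maze.sense[east]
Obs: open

Act: stack.push[east]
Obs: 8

Act: maze.move[east]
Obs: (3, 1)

Act: maze.sense[south]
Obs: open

Act: stack.push[south]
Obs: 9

Act: maze.move[south]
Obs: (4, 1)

Act: maze.sense[east]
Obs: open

Act: stack.push[east]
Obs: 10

Act: maze.move[east]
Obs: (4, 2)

Act: maze.sense[east]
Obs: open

Act: stack.push[east]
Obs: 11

Act: maze.move[east]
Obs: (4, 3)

Act: maze.sense[east]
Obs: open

Act: stack.push[east]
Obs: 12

Act: maze.move[east]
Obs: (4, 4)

Act: maze.sense[east]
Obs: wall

Act: maze.sense[north]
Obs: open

Act: stack.push[north]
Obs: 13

Act: maze.move[north]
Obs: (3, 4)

Act: maze.sense[west]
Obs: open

Act: stack.push[west]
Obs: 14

Act: maze.move[west]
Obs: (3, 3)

Act: maze.sense[west]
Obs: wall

Act: maze.sense[north]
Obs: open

Act: stack.push[north]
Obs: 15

Act: maze.move[north]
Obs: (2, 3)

Act: maze.sense[west]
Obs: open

Act: stack.push[west]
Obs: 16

Act: maze.move[west]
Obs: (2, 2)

Act: maze.sense[west]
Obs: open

Act: stack.push[west]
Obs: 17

Act: maze.move[west]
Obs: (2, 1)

Act: maze.sense[north]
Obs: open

Act: stack.push[north]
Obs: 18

Act: maze.move[north]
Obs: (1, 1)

Act: maze.sense[east]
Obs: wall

Act: stack.pop[]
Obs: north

Act: maze.move[south]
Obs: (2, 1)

Act: stack.pop[]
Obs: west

Act: maze.move[east]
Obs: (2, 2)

Act: stack.pop[]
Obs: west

Act: maze.move[east]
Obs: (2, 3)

Act: maze.sense[east]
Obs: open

Act: stack.push[east]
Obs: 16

Act: maze.move[east]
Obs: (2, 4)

Act: maze.sense[east]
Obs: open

Act: stack.push[east]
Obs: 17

Act: maze.move[east]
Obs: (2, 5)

Act: maze.sense[south]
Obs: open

Act: stack.push[south]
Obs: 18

Act: maze.move[south]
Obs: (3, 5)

Act: maze.sense[east]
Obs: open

Act: stack.push[east]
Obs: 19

Act: maze.move[east]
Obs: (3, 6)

Act: maze.sense[south]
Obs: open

Act: stack.push[south]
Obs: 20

Act: maze.move[south]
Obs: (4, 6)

Act: maze.sense[east]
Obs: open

Act: stack.push[east]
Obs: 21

Act: maze.move[east]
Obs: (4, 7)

Act: maze.sense[east]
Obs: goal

Act: maze.move[east]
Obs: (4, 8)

Answer: (4, 8)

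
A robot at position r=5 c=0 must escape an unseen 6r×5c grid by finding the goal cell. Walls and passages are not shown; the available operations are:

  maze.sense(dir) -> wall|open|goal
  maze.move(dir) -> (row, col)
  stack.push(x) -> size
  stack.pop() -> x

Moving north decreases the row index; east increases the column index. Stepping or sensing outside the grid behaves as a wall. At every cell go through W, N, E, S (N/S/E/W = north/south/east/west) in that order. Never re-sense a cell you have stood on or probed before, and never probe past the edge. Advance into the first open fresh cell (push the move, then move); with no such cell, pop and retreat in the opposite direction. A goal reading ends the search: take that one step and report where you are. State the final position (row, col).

Now I run maze.sense with dir: north, → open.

I run stack.push with x: north, → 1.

Using maze.move with dir: north, and get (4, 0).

I run maze.sense with dir: north, → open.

Then stack.push with x: north, and get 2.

Calling maze.move with dir: north, giving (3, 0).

Next I call maze.sense with dir: north, and see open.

I try stack.push with x: north, and observe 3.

I call maze.move with dir: north, giving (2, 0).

I run maze.sense with dir: north, and see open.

I call stack.push with x: north, — result: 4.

I try maze.move with dir: north, and see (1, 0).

I run maze.sense with dir: north, → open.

Then stack.push with x: north, and get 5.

Next I call maze.move with dir: north, and observe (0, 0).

Now I run maze.sense with dir: east, and observe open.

Using stack.push with x: east, → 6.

Now I run maze.move with dir: east, which returns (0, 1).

Calling maze.sense with dir: east, which returns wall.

I invoke maze.sense with dir: south, and observe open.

Calling stack.push with x: south, and observe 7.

I use maze.move with dir: south, and see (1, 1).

I invoke maze.sense with dir: east, and see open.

I use stack.push with x: east, and get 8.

Invoking maze.move with dir: east, → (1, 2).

I call maze.sense with dir: east, and see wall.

Then maze.sense with dir: south, giving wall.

I call stack.pop, and see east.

Calling maze.move with dir: west, — result: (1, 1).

I use maze.sense with dir: south, which returns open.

I call stack.push with x: south, giving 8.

Using maze.move with dir: south, which returns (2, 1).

I run maze.sense with dir: south, giving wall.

I try stack.pop, giving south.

I call maze.move with dir: north, and get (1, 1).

Using stack.pop(), which returns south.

Using maze.move with dir: north, giving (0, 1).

Calling stack.pop(), yielding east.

Then maze.move with dir: west, : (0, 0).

I invoke stack.pop, and get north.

I use maze.move with dir: south, : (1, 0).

Now I run stack.pop(), and see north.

Using maze.move with dir: south, and observe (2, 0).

I use stack.pop, giving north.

I call maze.move with dir: south, and observe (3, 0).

Using stack.pop, : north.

I run maze.move with dir: south, — result: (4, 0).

Then maze.sense with dir: east, and see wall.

Then stack.pop(), which returns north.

Then maze.move with dir: south, yielding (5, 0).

Calling maze.sense with dir: east, — result: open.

Using stack.push with x: east, giving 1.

Then maze.move with dir: east, yielding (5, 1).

Invoking maze.sense with dir: east, : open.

Now I run stack.push with x: east, yielding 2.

I try maze.move with dir: east, → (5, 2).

I use maze.sense with dir: north, and observe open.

I use stack.push with x: north, — result: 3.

I run maze.move with dir: north, → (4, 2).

Calling maze.sense with dir: north, and get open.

I call stack.push with x: north, and get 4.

Then maze.move with dir: north, : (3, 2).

Invoking maze.sense with dir: east, and observe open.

Invoking stack.push with x: east, giving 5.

Calling maze.move with dir: east, which returns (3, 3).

I invoke maze.sense with dir: north, : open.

I run stack.push with x: north, : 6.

Invoking maze.move with dir: north, → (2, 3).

Calling maze.sense with dir: east, which returns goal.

I invoke maze.move with dir: east, yielding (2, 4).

Answer: (2, 4)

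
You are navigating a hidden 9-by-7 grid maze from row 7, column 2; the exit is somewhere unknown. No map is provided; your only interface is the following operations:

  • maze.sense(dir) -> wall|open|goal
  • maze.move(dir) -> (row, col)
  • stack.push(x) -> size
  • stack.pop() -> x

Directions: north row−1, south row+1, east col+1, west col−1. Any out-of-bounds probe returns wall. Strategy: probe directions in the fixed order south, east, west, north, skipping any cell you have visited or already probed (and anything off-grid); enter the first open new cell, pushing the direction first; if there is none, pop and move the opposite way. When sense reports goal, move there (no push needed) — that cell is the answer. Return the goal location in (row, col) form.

> maze.sense dir→south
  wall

> maze.sense dir→east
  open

> stack.push x→east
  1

> maze.move dir→east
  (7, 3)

> maze.sense dir→south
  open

> stack.push x→south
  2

> maze.move dir→south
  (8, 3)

> maze.sense dir→east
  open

> stack.push x→east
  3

> maze.move dir→east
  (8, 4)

> maze.sense dir→east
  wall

> maze.sense dir→north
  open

> stack.push x→north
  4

> maze.move dir→north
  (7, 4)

> maze.sense dir→east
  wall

> maze.sense dir→north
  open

> stack.push x→north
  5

> maze.move dir→north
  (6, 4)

> maze.sense dir→east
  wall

> maze.sense dir→west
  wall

> maze.sense dir→north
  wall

> stack.pop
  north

> maze.move dir→south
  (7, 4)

> stack.pop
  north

> maze.move dir→south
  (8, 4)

> stack.pop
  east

> maze.move dir→west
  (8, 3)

> stack.pop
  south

> maze.move dir→north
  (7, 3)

> stack.pop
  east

> maze.move dir→west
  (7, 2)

> maze.sense dir→west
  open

> stack.push x→west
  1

> maze.move dir→west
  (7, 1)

> maze.sense dir→south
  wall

> maze.sense dir→west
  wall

> maze.sense dir→north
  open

> stack.push x→north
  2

> maze.move dir→north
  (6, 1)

> maze.sense dir→east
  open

> stack.push x→east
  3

> maze.move dir→east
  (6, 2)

> maze.sense dir→north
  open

> stack.push x→north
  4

> maze.move dir→north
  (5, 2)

> maze.sense dir→east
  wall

> maze.sense dir→west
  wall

> maze.sense dir→north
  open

> stack.push x→north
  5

> maze.move dir→north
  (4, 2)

> maze.sense dir→east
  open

> stack.push x→east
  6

> maze.move dir→east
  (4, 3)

> maze.sense dir→east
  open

> stack.push x→east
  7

> maze.move dir→east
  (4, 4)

> maze.sense dir→east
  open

> stack.push x→east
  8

> maze.move dir→east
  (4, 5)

> maze.sense dir→south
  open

> stack.push x→south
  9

> maze.move dir→south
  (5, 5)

> maze.sense dir→east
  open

> stack.push x→east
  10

> maze.move dir→east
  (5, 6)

> maze.sense dir→south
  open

> stack.push x→south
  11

> maze.move dir→south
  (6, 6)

> maze.sense dir→south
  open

> stack.push x→south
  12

> maze.move dir→south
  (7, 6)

> maze.sense dir→south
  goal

> maze.move dir→south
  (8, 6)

Answer: (8, 6)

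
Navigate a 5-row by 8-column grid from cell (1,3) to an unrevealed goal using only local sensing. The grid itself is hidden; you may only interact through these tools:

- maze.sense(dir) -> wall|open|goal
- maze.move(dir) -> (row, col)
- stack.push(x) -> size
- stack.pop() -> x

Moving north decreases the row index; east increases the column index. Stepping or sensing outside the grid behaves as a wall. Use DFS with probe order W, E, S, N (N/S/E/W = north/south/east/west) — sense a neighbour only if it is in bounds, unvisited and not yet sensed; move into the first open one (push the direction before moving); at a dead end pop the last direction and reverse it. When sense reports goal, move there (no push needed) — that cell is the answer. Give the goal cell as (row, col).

-- 1. sense(dir=west) -> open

-- 2. push(x=west) -> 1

-- 3. move(dir=west) -> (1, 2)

-- 4. sense(dir=west) -> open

-- 5. push(x=west) -> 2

-- 6. move(dir=west) -> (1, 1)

-- 7. sense(dir=west) -> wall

-- 8. sense(dir=south) -> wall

-- 9. sense(dir=north) -> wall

-- 10. pop() -> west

-- 11. move(dir=east) -> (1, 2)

-- 12. sense(dir=south) -> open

-- 13. push(x=south) -> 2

-- 14. move(dir=south) -> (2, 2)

-- 15. sense(dir=east) -> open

-- 16. push(x=east) -> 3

-- 17. move(dir=east) -> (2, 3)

-- 18. sense(dir=east) -> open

-- 19. push(x=east) -> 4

-- 20. move(dir=east) -> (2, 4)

-- 21. sense(dir=east) -> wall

-- 22. sense(dir=south) -> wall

-- 23. sense(dir=north) -> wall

-- 24. pop() -> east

-- 25. move(dir=west) -> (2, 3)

-- 26. sense(dir=south) -> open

-- 27. push(x=south) -> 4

-- 28. move(dir=south) -> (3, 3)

-- 29. sense(dir=west) -> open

-- 30. push(x=west) -> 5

-- 31. move(dir=west) -> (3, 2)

-- 32. sense(dir=west) -> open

-- 33. push(x=west) -> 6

-- 34. move(dir=west) -> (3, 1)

-- 35. sense(dir=west) -> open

-- 36. push(x=west) -> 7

-- 37. move(dir=west) -> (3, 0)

-- 38. sense(dir=south) -> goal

-- 39. move(dir=south) -> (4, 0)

Answer: (4, 0)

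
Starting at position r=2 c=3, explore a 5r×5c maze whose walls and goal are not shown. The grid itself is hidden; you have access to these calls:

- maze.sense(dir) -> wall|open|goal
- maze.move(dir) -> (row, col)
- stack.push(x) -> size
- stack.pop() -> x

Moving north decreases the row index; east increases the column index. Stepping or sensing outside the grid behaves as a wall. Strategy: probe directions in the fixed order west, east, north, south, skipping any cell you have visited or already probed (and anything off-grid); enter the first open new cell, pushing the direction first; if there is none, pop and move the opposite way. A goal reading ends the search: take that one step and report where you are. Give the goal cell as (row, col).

~$ sense west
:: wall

~$ sense east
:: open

~$ push east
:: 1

~$ move east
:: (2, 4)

~$ sense north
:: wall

~$ sense south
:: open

~$ push south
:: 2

~$ move south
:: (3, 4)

~$ sense west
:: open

~$ push west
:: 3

~$ move west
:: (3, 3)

~$ sense west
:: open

~$ push west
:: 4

~$ move west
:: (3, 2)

~$ sense west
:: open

~$ push west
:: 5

~$ move west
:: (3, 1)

~$ sense west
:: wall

~$ sense north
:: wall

~$ sense south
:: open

~$ push south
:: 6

~$ move south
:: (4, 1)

~$ sense west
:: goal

~$ move west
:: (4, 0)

Answer: (4, 0)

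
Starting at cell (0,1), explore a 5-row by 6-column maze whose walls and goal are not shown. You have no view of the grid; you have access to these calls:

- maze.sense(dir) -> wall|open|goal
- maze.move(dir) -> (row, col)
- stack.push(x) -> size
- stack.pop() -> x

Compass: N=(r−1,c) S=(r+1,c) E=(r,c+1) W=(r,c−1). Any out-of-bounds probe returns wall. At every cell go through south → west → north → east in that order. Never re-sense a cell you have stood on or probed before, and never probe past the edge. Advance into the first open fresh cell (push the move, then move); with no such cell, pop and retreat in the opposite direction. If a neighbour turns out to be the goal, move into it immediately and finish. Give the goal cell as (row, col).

>>> sense south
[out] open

>>> push south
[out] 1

>>> move south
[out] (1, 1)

>>> sense south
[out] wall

>>> sense west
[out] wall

>>> sense east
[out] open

>>> push east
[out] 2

>>> move east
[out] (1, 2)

>>> sense south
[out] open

>>> push south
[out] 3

>>> move south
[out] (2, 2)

>>> sense south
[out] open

>>> push south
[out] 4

>>> move south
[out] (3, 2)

>>> sense south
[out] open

>>> push south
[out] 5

>>> move south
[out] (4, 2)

>>> sense west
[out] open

>>> push west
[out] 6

>>> move west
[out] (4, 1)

>>> sense west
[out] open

>>> push west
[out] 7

>>> move west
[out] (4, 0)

>>> sense north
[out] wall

>>> pop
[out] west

>>> move east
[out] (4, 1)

>>> sense north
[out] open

>>> push north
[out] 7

>>> move north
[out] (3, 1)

>>> pop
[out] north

>>> move south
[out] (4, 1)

>>> pop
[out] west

>>> move east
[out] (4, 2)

>>> sense east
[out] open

>>> push east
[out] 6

>>> move east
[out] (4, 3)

>>> sense north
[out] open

>>> push north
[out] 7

>>> move north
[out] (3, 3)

>>> sense north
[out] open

>>> push north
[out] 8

>>> move north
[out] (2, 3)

>>> sense north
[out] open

>>> push north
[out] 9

>>> move north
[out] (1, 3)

>>> sense north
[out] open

>>> push north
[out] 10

>>> move north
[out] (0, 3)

>>> sense west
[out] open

>>> push west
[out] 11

>>> move west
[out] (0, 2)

>>> pop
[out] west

>>> move east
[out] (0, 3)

>>> sense east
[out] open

>>> push east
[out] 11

>>> move east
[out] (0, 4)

>>> sense south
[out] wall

>>> sense east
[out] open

>>> push east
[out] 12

>>> move east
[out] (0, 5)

>>> sense south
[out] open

>>> push south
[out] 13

>>> move south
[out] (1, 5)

>>> sense south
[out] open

>>> push south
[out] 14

>>> move south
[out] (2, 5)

>>> sense south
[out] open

>>> push south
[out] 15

>>> move south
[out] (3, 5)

>>> sense south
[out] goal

>>> move south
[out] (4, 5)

Answer: (4, 5)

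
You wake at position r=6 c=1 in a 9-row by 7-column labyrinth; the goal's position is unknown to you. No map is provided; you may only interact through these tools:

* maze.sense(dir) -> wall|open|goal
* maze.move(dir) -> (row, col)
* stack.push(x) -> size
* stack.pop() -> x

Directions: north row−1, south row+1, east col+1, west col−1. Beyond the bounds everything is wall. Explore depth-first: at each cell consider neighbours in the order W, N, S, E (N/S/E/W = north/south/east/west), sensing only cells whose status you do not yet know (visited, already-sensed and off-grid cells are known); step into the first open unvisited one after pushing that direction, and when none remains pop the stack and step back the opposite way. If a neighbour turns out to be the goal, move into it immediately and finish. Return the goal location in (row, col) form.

·→ maze.sense(dir='west')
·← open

·→ stack.push(x='west')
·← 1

·→ maze.move(dir='west')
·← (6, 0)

·→ maze.sense(dir='north')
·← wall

·→ maze.sense(dir='south')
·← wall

·→ stack.pop()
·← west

·→ maze.move(dir='east')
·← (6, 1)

·→ maze.sense(dir='north')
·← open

·→ stack.push(x='north')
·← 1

·→ maze.move(dir='north')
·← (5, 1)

·→ maze.sense(dir='north')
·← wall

·→ maze.sense(dir='east')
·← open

·→ stack.push(x='east')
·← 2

·→ maze.move(dir='east')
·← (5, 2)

·→ maze.sense(dir='north')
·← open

·→ stack.push(x='north')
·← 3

·→ maze.move(dir='north')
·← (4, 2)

·→ maze.sense(dir='north')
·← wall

·→ maze.sense(dir='east')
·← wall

·→ stack.pop()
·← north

·→ maze.move(dir='south')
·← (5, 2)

·→ maze.sense(dir='south')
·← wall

·→ maze.sense(dir='east')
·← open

·→ stack.push(x='east')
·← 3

·→ maze.move(dir='east')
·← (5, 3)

·→ maze.sense(dir='south')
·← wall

·→ maze.sense(dir='east')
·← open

·→ stack.push(x='east')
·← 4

·→ maze.move(dir='east')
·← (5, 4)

·→ maze.sense(dir='north')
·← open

·→ stack.push(x='north')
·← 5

·→ maze.move(dir='north')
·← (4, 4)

·→ maze.sense(dir='north')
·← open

·→ stack.push(x='north')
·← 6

·→ maze.move(dir='north')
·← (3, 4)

·→ maze.sense(dir='west')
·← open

·→ stack.push(x='west')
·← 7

·→ maze.move(dir='west')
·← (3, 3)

·→ maze.sense(dir='north')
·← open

·→ stack.push(x='north')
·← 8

·→ maze.move(dir='north')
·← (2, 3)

·→ maze.sense(dir='west')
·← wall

·→ maze.sense(dir='north')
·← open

·→ stack.push(x='north')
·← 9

·→ maze.move(dir='north')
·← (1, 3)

·→ maze.sense(dir='west')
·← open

·→ stack.push(x='west')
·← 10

·→ maze.move(dir='west')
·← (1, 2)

·→ maze.sense(dir='west')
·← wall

·→ maze.sense(dir='north')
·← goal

·→ maze.move(dir='north')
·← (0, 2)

Answer: (0, 2)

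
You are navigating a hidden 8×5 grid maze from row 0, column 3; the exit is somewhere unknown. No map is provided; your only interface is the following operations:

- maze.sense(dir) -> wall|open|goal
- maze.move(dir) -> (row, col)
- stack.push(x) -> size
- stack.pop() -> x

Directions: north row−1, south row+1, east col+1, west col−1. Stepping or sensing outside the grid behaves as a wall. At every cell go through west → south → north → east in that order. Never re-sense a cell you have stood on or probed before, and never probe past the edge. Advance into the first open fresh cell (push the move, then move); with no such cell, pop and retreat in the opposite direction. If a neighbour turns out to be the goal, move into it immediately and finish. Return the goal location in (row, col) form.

// maze.sense(dir='west') ~> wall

// maze.sense(dir='south') ~> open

// stack.push(x='south') ~> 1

// maze.move(dir='south') ~> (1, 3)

// maze.sense(dir='west') ~> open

// stack.push(x='west') ~> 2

// maze.move(dir='west') ~> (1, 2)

// maze.sense(dir='west') ~> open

// stack.push(x='west') ~> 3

// maze.move(dir='west') ~> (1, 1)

// maze.sense(dir='west') ~> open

// stack.push(x='west') ~> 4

// maze.move(dir='west') ~> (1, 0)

// maze.sense(dir='south') ~> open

// stack.push(x='south') ~> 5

// maze.move(dir='south') ~> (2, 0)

// maze.sense(dir='south') ~> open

// stack.push(x='south') ~> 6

// maze.move(dir='south') ~> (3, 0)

// maze.sense(dir='south') ~> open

// stack.push(x='south') ~> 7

// maze.move(dir='south') ~> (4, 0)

// maze.sense(dir='south') ~> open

// stack.push(x='south') ~> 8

// maze.move(dir='south') ~> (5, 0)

// maze.sense(dir='south') ~> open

// stack.push(x='south') ~> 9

// maze.move(dir='south') ~> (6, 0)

// maze.sense(dir='south') ~> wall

// maze.sense(dir='east') ~> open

// stack.push(x='east') ~> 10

// maze.move(dir='east') ~> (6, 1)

// maze.sense(dir='south') ~> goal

// maze.move(dir='south') ~> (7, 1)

Answer: (7, 1)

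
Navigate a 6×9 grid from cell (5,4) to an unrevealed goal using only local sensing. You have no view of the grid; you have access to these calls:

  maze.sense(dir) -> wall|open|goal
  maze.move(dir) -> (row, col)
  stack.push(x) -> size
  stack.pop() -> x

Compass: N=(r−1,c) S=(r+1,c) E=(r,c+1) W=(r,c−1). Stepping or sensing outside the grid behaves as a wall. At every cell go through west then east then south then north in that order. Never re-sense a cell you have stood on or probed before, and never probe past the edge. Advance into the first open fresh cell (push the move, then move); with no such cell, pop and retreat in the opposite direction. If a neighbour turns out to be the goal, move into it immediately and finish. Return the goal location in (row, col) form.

;; maze.sense(dir→west) : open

;; stack.push(x→west) : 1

;; maze.move(dir→west) : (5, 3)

;; maze.sense(dir→west) : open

;; stack.push(x→west) : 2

;; maze.move(dir→west) : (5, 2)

;; maze.sense(dir→west) : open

;; stack.push(x→west) : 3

;; maze.move(dir→west) : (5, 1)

;; maze.sense(dir→west) : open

;; stack.push(x→west) : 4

;; maze.move(dir→west) : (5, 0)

;; maze.sense(dir→north) : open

;; stack.push(x→north) : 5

;; maze.move(dir→north) : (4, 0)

;; maze.sense(dir→east) : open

;; stack.push(x→east) : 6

;; maze.move(dir→east) : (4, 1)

;; maze.sense(dir→east) : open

;; stack.push(x→east) : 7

;; maze.move(dir→east) : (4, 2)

;; maze.sense(dir→east) : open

;; stack.push(x→east) : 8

;; maze.move(dir→east) : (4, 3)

;; maze.sense(dir→east) : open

;; stack.push(x→east) : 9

;; maze.move(dir→east) : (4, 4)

;; maze.sense(dir→east) : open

;; stack.push(x→east) : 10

;; maze.move(dir→east) : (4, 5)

;; maze.sense(dir→east) : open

;; stack.push(x→east) : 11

;; maze.move(dir→east) : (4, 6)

;; maze.sense(dir→east) : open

;; stack.push(x→east) : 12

;; maze.move(dir→east) : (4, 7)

;; maze.sense(dir→east) : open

;; stack.push(x→east) : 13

;; maze.move(dir→east) : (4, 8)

;; maze.sense(dir→south) : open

;; stack.push(x→south) : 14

;; maze.move(dir→south) : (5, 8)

;; maze.sense(dir→west) : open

;; stack.push(x→west) : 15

;; maze.move(dir→west) : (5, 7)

;; maze.sense(dir→west) : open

;; stack.push(x→west) : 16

;; maze.move(dir→west) : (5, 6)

;; maze.sense(dir→west) : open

;; stack.push(x→west) : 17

;; maze.move(dir→west) : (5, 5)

;; stack.pop() : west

;; maze.move(dir→east) : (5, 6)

;; stack.pop() : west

;; maze.move(dir→east) : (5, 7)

;; stack.pop() : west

;; maze.move(dir→east) : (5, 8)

;; stack.pop() : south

;; maze.move(dir→north) : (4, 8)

;; maze.sense(dir→north) : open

;; stack.push(x→north) : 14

;; maze.move(dir→north) : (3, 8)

;; maze.sense(dir→west) : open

;; stack.push(x→west) : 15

;; maze.move(dir→west) : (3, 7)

;; maze.sense(dir→west) : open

;; stack.push(x→west) : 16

;; maze.move(dir→west) : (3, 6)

;; maze.sense(dir→west) : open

;; stack.push(x→west) : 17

;; maze.move(dir→west) : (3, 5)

;; maze.sense(dir→west) : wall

;; maze.sense(dir→north) : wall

;; stack.pop() : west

;; maze.move(dir→east) : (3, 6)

;; maze.sense(dir→north) : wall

;; stack.pop() : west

;; maze.move(dir→east) : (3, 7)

;; maze.sense(dir→north) : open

;; stack.push(x→north) : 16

;; maze.move(dir→north) : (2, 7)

;; maze.sense(dir→east) : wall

;; maze.sense(dir→north) : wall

;; stack.pop() : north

;; maze.move(dir→south) : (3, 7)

;; stack.pop() : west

;; maze.move(dir→east) : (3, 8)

;; stack.pop() : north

;; maze.move(dir→south) : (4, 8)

;; stack.pop() : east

;; maze.move(dir→west) : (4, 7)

;; stack.pop() : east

;; maze.move(dir→west) : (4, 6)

;; stack.pop() : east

;; maze.move(dir→west) : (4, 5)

;; stack.pop() : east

;; maze.move(dir→west) : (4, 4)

;; stack.pop() : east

;; maze.move(dir→west) : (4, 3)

;; maze.sense(dir→north) : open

;; stack.push(x→north) : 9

;; maze.move(dir→north) : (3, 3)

;; maze.sense(dir→west) : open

;; stack.push(x→west) : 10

;; maze.move(dir→west) : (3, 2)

;; maze.sense(dir→west) : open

;; stack.push(x→west) : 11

;; maze.move(dir→west) : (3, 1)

;; maze.sense(dir→west) : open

;; stack.push(x→west) : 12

;; maze.move(dir→west) : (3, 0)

;; maze.sense(dir→north) : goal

;; maze.move(dir→north) : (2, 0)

Answer: (2, 0)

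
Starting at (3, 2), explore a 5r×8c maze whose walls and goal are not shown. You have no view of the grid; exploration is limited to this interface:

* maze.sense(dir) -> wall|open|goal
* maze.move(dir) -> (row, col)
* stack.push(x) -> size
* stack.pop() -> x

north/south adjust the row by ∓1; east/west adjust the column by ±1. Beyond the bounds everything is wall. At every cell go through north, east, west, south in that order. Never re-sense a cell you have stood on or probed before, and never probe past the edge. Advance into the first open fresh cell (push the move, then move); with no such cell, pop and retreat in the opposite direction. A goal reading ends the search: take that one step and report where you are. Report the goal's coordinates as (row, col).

Action: sense[dir→north]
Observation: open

Action: push[x→north]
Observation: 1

Action: move[dir→north]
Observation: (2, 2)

Action: sense[dir→north]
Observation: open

Action: push[x→north]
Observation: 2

Action: move[dir→north]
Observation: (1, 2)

Action: sense[dir→north]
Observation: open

Action: push[x→north]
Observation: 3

Action: move[dir→north]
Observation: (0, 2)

Action: sense[dir→east]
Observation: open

Action: push[x→east]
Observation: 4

Action: move[dir→east]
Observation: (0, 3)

Action: sense[dir→east]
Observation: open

Action: push[x→east]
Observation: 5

Action: move[dir→east]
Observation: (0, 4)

Action: sense[dir→east]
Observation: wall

Action: sense[dir→south]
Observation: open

Action: push[x→south]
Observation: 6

Action: move[dir→south]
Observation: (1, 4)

Action: sense[dir→east]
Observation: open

Action: push[x→east]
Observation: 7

Action: move[dir→east]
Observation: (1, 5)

Action: sense[dir→east]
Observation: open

Action: push[x→east]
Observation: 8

Action: move[dir→east]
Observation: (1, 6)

Action: sense[dir→north]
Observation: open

Action: push[x→north]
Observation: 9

Action: move[dir→north]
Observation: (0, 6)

Action: sense[dir→east]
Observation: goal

Action: move[dir→east]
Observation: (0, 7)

Answer: (0, 7)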